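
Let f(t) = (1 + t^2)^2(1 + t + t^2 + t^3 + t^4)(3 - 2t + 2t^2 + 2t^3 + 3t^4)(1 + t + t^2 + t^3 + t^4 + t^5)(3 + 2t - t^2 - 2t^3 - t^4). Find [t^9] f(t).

(1 + t^2)^2 has coefficients 1,0,2,0,1 for degrees 0…4.
(1 + t + t^2 + t^3 + t^4) has coefficients 1,1,1,1,1,0,0,0,0,0 for degrees 0…9.
Multiplying by (3 - 2t + 2t^2 + 2t^3 + 3t^4) gives running coefficients 3,1,3,5,8,5,7,5,3,0 for degrees 0…9.
Multiplying by (1 + t + t^2 + t^3 + t^4 + t^5) gives running coefficients 3,4,7,12,20,25,29,33,33,28 for degrees 0…9.
Finally multiplying by (3 + 2t - t^2 - 2t^3 - t^4), the product of all factors after the first has coefficients 9,18,26,40,66,85,86,80,66,34 for degrees 0…9.
[t^9] = 1·34 + 2·80 + 1·85 = 279.

279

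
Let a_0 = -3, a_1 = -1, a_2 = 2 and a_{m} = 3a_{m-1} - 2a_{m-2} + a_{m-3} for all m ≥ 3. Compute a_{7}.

119

The ordinary generating function has denominator 1 - 3y + 2y^2 - y^3.
Iterating the recurrence: a_0,…,a_{7} = -3, -1, 2, 5, 10, 22, 51, 119.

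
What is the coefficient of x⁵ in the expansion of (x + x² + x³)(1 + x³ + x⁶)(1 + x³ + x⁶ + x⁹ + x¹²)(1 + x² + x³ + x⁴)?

5

(x + x² + x³) has coefficients 0,1,1,1 for degrees 0…3.
(1 + x³ + x⁶) has coefficients 1,0,0,1,0,0 for degrees 0…5.
Multiplying by (1 + x³ + x⁶ + x⁹ + x¹²) gives running coefficients 1,0,0,2,0,0 for degrees 0…5.
Finally multiplying by (1 + x² + x³ + x⁴), the product of all factors after the first has coefficients 1,0,1,3,1,2 for degrees 0…5.
[x⁵] = 1·1 + 1·3 + 1·1 = 5.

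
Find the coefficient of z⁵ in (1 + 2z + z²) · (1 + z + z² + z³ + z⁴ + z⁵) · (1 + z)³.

(1 + 2z + z²) has coefficients 1,2,1 for degrees 0…2.
(1 + z + z² + z³ + z⁴ + z⁵) has coefficients 1,1,1,1,1,1 for degrees 0…5.
Finally multiplying by (1 + z)³, the product of all factors after the first has coefficients 1,4,7,8,8,8 for degrees 0…5.
[z⁵] = 1·8 + 2·8 + 1·8 = 32.

32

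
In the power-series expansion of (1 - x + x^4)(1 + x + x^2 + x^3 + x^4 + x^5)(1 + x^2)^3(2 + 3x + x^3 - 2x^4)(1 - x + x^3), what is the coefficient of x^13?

(1 - x + x^4) has coefficients 1,-1,0,0,1 for degrees 0…4.
(1 + x + x^2 + x^3 + x^4 + x^5) has coefficients 1,1,1,1,1,1,0,0,0,0,0,0,0,0 for degrees 0…13.
Multiplying by (1 + x^2)^3 gives running coefficients 1,1,4,4,7,7,7,7,4,4,1,1,0,0 for degrees 0…13.
Multiplying by (2 + 3x + x^3 - 2x^4) gives running coefficients 2,5,11,21,25,37,31,34,22,13,7,-5,-1,-7 for degrees 0…13.
Finally multiplying by (1 - x + x^3), the product of all factors after the first has coefficients 2,3,6,12,9,23,15,28,25,22,28,10,17,1 for degrees 0…13.
[x^13] = 1·1 − 1·17 + 1·22 = 6.

6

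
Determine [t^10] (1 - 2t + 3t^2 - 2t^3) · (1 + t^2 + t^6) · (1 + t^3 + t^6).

1

(1 - 2t + 3t^2 - 2t^3) has coefficients 1,-2,3,-2 for degrees 0…3.
(1 + t^2 + t^6) has coefficients 1,0,1,0,0,0,1,0,0,0,0 for degrees 0…10.
Finally multiplying by (1 + t^3 + t^6), the product of all factors after the first has coefficients 1,0,1,1,0,1,2,0,1,1,0 for degrees 0…10.
[t^10] = 1·0 − 2·1 + 3·1 − 2·0 = 1.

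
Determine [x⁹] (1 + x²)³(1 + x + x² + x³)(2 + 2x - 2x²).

-4

(1 + x²)³ has coefficients 1,0,3,0,3,0,1 for degrees 0…6.
(1 + x + x² + x³) has coefficients 1,1,1,1,0,0,0,0,0,0 for degrees 0…9.
Finally multiplying by (2 + 2x - 2x²), the product of all factors after the first has coefficients 2,4,2,2,0,-2,0,0,0,0 for degrees 0…9.
[x⁹] = 1·0 + 3·0 + 3·(-2) + 1·2 = -4.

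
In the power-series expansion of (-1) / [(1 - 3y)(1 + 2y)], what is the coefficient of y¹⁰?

Partial fractions give a closed form: a_n = (-3/5)·3^n + (-2/5)·(-2)^n.
At n = 10: a_10 = -35839.

-35839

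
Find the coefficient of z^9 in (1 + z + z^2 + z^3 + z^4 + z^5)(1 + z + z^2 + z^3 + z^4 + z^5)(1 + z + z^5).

10

(1 + z + z^2 + z^3 + z^4 + z^5) has coefficients 1,1,1,1,1,1 for degrees 0…5.
(1 + z + z^2 + z^3 + z^4 + z^5) has coefficients 1,1,1,1,1,1,0,0,0,0 for degrees 0…9.
Finally multiplying by (1 + z + z^5), the product of all factors after the first has coefficients 1,2,2,2,2,3,2,1,1,1 for degrees 0…9.
[z^9] = 1·1 + 1·1 + 1·1 + 1·2 + 1·3 + 1·2 = 10.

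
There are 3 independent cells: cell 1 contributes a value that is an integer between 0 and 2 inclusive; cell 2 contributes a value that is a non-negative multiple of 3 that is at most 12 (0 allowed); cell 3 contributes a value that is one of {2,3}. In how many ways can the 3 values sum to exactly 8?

2

The generating function for the choices is (1 + t + t^2)·(1 + t^3 + t^6 + t^9 + t^12)·(t^2 + t^3); the count is [t^8].
(1 + t + t^2) has coefficients 1,1,1 for degrees 0…2.
(1 + t^3 + t^6 + t^9 + t^12) has coefficients 1,0,0,1,0,0,1,0,0 for degrees 0…8.
Finally multiplying by (t^2 + t^3), the product of all factors after the first has coefficients 0,0,1,1,0,1,1,0,1 for degrees 0…8.
[t^8] = 1·1 + 1·0 + 1·1 = 2.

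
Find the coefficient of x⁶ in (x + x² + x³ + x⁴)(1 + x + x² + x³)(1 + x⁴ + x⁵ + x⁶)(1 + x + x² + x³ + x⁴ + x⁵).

19

(x + x² + x³ + x⁴) has coefficients 0,1,1,1,1 for degrees 0…4.
(1 + x + x² + x³) has coefficients 1,1,1,1,0,0,0 for degrees 0…6.
Multiplying by (1 + x⁴ + x⁵ + x⁶) gives running coefficients 1,1,1,1,1,2,3 for degrees 0…6.
Finally multiplying by (1 + x + x² + x³ + x⁴ + x⁵), the product of all factors after the first has coefficients 1,2,3,4,5,7,9 for degrees 0…6.
[x⁶] = 1·7 + 1·5 + 1·4 + 1·3 = 19.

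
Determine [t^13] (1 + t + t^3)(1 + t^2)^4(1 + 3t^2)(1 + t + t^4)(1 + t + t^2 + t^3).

186

(1 + t + t^3) has coefficients 1,1,0,1 for degrees 0…3.
(1 + t^2)^4 has coefficients 1,0,4,0,6,0,4,0,1,0,0,0,0,0 for degrees 0…13.
Multiplying by (1 + 3t^2) gives running coefficients 1,0,7,0,18,0,22,0,13,0,3,0,0,0 for degrees 0…13.
Multiplying by (1 + t + t^4) gives running coefficients 1,1,7,7,19,18,29,22,31,13,25,3,13,0 for degrees 0…13.
Finally multiplying by (1 + t + t^2 + t^3), the product of all factors after the first has coefficients 1,2,9,16,34,51,73,88,100,95,91,72,54,41 for degrees 0…13.
[t^13] = 1·41 + 1·54 + 1·91 = 186.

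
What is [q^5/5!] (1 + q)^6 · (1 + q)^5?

The EGF product rule gives c_5 = Σ_{k_1+k_2=5} C(5; k_1,k_2) · ∏ g_i(k_i), where (1+q)^6 gives the falling factorial (6)_k; (1+q)^5 gives the falling factorial (5)_k.
g_1(k) for k = 0…5: 1, 6, 30, 120, 360, 720.
g_2(k) for k = 0…5: 1, 5, 20, 60, 120, 120.
c_5 = Σ_k C(5,k)·g_1(k)·g_2(5−k) = 1·1·120 + 5·6·120 + 10·30·60 + 10·120·20 + 5·360·5 + 1·720·1 = 120 + 3600 + 18000 + 24000 + 9000 + 720 = 55440.

55440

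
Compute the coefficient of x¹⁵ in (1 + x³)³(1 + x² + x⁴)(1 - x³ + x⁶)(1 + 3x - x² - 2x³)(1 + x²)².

11

(1 + x³)³ has coefficients 1,0,0,3,0,0,3,0,0,1 for degrees 0…9.
(1 + x² + x⁴) has coefficients 1,0,1,0,1,0,0,0,0,0,0,0,0,0,0,0 for degrees 0…15.
Multiplying by (1 - x³ + x⁶) gives running coefficients 1,0,1,-1,1,-1,1,-1,1,0,1,0,0,0,0,0 for degrees 0…15.
Multiplying by (1 + 3x - x² - 2x³) gives running coefficients 1,3,0,0,-3,1,-1,1,-1,2,2,1,-1,-2,0,0 for degrees 0…15.
Finally multiplying by (1 + x²)², the product of all factors after the first has coefficients 1,3,2,6,-2,4,-7,3,-6,5,-1,6,2,2,0,-3 for degrees 0…15.
[x¹⁵] = 1·(-3) + 3·2 + 3·5 + 1·(-7) = 11.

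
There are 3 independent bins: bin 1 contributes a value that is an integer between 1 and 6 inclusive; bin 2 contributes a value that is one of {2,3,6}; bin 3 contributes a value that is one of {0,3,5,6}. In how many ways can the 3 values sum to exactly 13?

The generating function for the choices is (x + x² + x³ + x⁴ + x⁵ + x⁶)·(x² + x³ + x⁶)·(1 + x³ + x⁵ + x⁶); the count is [x¹³].
(x + x² + x³ + x⁴ + x⁵ + x⁶) has coefficients 0,1,1,1,1,1,1 for degrees 0…6.
(x² + x³ + x⁶) has coefficients 0,0,1,1,0,0,1,0,0,0,0,0,0,0 for degrees 0…13.
Finally multiplying by (1 + x³ + x⁵ + x⁶), the product of all factors after the first has coefficients 0,0,1,1,0,1,2,1,2,2,0,1,1,0 for degrees 0…13.
[x¹³] = 1·1 + 1·1 + 1·0 + 1·2 + 1·2 + 1·1 = 7.

7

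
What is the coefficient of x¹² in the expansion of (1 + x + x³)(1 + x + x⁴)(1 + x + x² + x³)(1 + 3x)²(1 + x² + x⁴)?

(1 + x + x³) has coefficients 1,1,0,1 for degrees 0…3.
(1 + x + x⁴) has coefficients 1,1,0,0,1,0,0,0,0,0,0,0,0 for degrees 0…12.
Multiplying by (1 + x + x² + x³) gives running coefficients 1,2,2,2,2,1,1,1,0,0,0,0,0 for degrees 0…12.
Multiplying by (1 + 3x)² gives running coefficients 1,8,23,32,32,31,25,16,15,9,0,0,0 for degrees 0…12.
Finally multiplying by (1 + x² + x⁴), the product of all factors after the first has coefficients 1,8,24,40,56,71,80,79,72,56,40,25,15 for degrees 0…12.
[x¹²] = 1·15 + 1·25 + 1·56 = 96.

96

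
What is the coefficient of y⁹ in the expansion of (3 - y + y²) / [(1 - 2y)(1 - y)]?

2813

The denominator gives the recurrence a_n = 3a_(n−1) − 2a_(n−2) for n ≥ 3; the numerator fixes a_0 = 3, a_1 = 8, a_2 = 19.
Iterating: 3, 8, 19, 41, 85, 173, 349, 701, 1405, 2813, so a_9 = 2813.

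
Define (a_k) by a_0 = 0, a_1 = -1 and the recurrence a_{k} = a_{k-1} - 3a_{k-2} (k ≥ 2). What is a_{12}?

-160

The ordinary generating function has denominator 1 - z + 3z^2.
Iterating the recurrence: a_0,…,a_{12} = 0, -1, -1, 2, 5, -1, -16, -13, 35, 74, -31, -253, -160.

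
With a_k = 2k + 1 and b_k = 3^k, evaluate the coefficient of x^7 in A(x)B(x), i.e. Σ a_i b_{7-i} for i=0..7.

6552

This is [x^7] in the product of the two ordinary generating functions.
Σ = 1·2187 + 3·729 + 5·243 + 7·81 + 9·27 + 11·9 + 13·3 + 15·1 = 6552.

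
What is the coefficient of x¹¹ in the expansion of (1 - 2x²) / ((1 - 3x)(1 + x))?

The denominator gives the recurrence a_n = 2a_(n−1) + 3a_(n−2) for n ≥ 3; the numerator fixes a_0 = 1, a_1 = 2, a_2 = 5.
Iterating: 1, 2, 5, 16, 47, 142, 425, 1276, 3827, 11482, 34445, 103336, so a_11 = 103336.

103336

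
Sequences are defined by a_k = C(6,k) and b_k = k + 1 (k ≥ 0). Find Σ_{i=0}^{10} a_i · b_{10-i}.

Write out a_i and b_{10-i} for i = 0,…,10 and sum the products.
Σ = 1·11 + 6·10 + 15·9 + 20·8 + 15·7 + 6·6 + 1·5 + 0·4 + 0·3 + 0·2 + 0·1 = 512.

512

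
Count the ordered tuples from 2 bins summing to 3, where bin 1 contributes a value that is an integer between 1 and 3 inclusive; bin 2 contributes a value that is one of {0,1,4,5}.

The generating function for the choices is (y + y^2 + y^3)·(1 + y + y^4 + y^5); the count is [y^3].
(y + y^2 + y^3) has coefficients 0,1,1,1 for degrees 0…3.
(1 + y + y^4 + y^5) has coefficients 1,1,0,0 for degrees 0…3.
[y^3] = 1·0 + 1·1 + 1·1 = 2.

2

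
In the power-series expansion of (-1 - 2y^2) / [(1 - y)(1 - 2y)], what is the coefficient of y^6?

-189

The denominator gives the recurrence a_n = 3a_(n−1) − 2a_(n−2) for n ≥ 3; the numerator fixes a_0 = -1, a_1 = -3, a_2 = -9.
Iterating: -1, -3, -9, -21, -45, -93, -189, so a_6 = -189.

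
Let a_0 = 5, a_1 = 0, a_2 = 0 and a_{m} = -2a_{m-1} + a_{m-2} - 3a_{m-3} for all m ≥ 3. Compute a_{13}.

The ordinary generating function has denominator 1 + 2t - t^2 + 3t^3.
Iterating the recurrence: a_0,…,a_{13} = 5, 0, 0, -15, 30, -75, 225, -615, 1680, -4650, 12825, -35340, 97455, -268725.

-268725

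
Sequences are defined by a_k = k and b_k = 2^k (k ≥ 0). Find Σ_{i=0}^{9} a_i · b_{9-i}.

1013

The convolution is the x^9 coefficient of A(x)B(x).
Σ = 0·512 + 1·256 + 2·128 + 3·64 + 4·32 + 5·16 + 6·8 + 7·4 + 8·2 + 9·1 = 1013.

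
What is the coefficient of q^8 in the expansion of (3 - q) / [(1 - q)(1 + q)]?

3

Partial fractions give a closed form: a_n = (1)·1^n + (2)·(-1)^n.
At n = 8: a_8 = 3.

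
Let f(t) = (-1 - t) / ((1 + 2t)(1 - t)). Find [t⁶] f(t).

-22

Partial fractions give a closed form: a_n = (-1/3)·(-2)^n + (-2/3)·1^n.
At n = 6: a_6 = -22.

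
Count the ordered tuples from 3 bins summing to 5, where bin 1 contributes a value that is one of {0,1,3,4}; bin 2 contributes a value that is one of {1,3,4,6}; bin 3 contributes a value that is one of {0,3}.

The generating function for the choices is (1 + t + t³ + t⁴)·(t + t³ + t⁴ + t⁶)·(1 + t³); the count is [t⁵].
(1 + t + t³ + t⁴) has coefficients 1,1,0,1,1 for degrees 0…4.
(t + t³ + t⁴ + t⁶) has coefficients 0,1,0,1,1,0 for degrees 0…5.
Finally multiplying by (1 + t³), the product of all factors after the first has coefficients 0,1,0,1,2,0 for degrees 0…5.
[t⁵] = 1·0 + 1·2 + 1·0 + 1·1 = 3.

3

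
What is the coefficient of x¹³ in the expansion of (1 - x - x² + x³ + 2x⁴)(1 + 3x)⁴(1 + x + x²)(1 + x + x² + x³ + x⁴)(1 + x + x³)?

3329

(1 - x - x² + x³ + 2x⁴) has coefficients 1,-1,-1,1,2 for degrees 0…4.
(1 + 3x)⁴ has coefficients 1,12,54,108,81,0,0,0,0,0,0,0,0,0 for degrees 0…13.
Multiplying by (1 + x + x²) gives running coefficients 1,13,67,174,243,189,81,0,0,0,0,0,0,0 for degrees 0…13.
Multiplying by (1 + x + x² + x³ + x⁴) gives running coefficients 1,14,81,255,498,686,754,687,513,270,81,0,0,0 for degrees 0…13.
Finally multiplying by (1 + x + x³), the product of all factors after the first has coefficients 1,15,95,337,767,1265,1695,1939,1886,1537,1038,594,270,81 for degrees 0…13.
[x¹³] = 1·81 − 1·270 − 1·594 + 1·1038 + 2·1537 = 3329.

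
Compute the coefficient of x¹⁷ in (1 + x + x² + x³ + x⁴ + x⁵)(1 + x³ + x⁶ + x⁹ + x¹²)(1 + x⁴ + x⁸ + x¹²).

(1 + x + x² + x³ + x⁴ + x⁵) has coefficients 1,1,1,1,1,1 for degrees 0…5.
(1 + x³ + x⁶ + x⁹ + x¹²) has coefficients 1,0,0,1,0,0,1,0,0,1,0,0,1,0,0,0,0,0 for degrees 0…17.
Finally multiplying by (1 + x⁴ + x⁸ + x¹²), the product of all factors after the first has coefficients 1,0,0,1,1,0,1,1,1,1,1,1,2,1,1,1,1,1 for degrees 0…17.
[x¹⁷] = 1·1 + 1·1 + 1·1 + 1·1 + 1·1 + 1·2 = 7.

7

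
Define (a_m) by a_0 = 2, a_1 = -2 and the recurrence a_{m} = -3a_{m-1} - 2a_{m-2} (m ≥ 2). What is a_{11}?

-2

The ordinary generating function has denominator 1 + 3q + 2q^2.
Iterating the recurrence: a_0,…,a_{11} = 2, -2, 2, -2, 2, -2, 2, -2, 2, -2, 2, -2.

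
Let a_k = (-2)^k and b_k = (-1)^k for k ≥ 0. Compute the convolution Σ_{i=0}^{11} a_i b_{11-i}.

Write out a_i and b_{11-i} for i = 0,…,11 and sum the products.
Σ = 1·(-1) − 2·1 + 4·(-1) − 8·1 + 16·(-1) − 32·1 + 64·(-1) − 128·1 + 256·(-1) − 512·1 + 1024·(-1) − 2048·1 = -4095.

-4095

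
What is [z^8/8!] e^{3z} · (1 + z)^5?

The EGF product rule gives c_8 = Σ_{k_1+k_2=8} C(8; k_1,k_2) · ∏ g_i(k_i), where e^{3z} gives (3)^k; (1+z)^5 gives the falling factorial (5)_k.
g_1(k) for k = 0…8: 1, 3, 9, 27, 81, 243, 729, 2187, 6561.
g_2(k) for k = 0…8: 1, 5, 20, 60, 120, 120, 0, 0, 0.
c_8 = Σ_k C(8,k)·g_1(k)·g_2(8−k) = 56·27·120 + 70·81·120 + 56·243·60 + 28·729·20 + 8·2187·5 + 1·6561·1 = 181440 + 680400 + 816480 + 408240 + 87480 + 6561 = 2180601.

2180601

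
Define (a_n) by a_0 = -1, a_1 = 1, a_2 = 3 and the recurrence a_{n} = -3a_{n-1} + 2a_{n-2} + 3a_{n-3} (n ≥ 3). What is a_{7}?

-1435

The ordinary generating function has denominator 1 + 3z - 2z^2 - 3z^3.
Iterating the recurrence: a_0,…,a_{7} = -1, 1, 3, -10, 39, -128, 432, -1435.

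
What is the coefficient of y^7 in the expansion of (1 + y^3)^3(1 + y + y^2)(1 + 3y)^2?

48

(1 + y^3)^3 has coefficients 1,0,0,3,0,0,3,0 for degrees 0…7.
(1 + y + y^2) has coefficients 1,1,1,0,0,0,0,0 for degrees 0…7.
Finally multiplying by (1 + 3y)^2, the product of all factors after the first has coefficients 1,7,16,15,9,0,0,0 for degrees 0…7.
[y^7] = 1·0 + 3·9 + 3·7 = 48.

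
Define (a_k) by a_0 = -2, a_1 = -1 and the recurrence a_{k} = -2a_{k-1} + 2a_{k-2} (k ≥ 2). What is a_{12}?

-23168

The ordinary generating function has denominator 1 + 2q - 2q^2.
Iterating the recurrence: a_0,…,a_{12} = -2, -1, -2, 2, -8, 20, -56, 152, -416, 1136, -3104, 8480, -23168.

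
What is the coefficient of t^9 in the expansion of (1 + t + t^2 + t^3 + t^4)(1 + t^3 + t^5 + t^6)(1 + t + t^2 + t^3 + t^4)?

(1 + t + t^2 + t^3 + t^4) has coefficients 1,1,1,1,1 for degrees 0…4.
(1 + t^3 + t^5 + t^6) has coefficients 1,0,0,1,0,1,1,0,0,0 for degrees 0…9.
Finally multiplying by (1 + t + t^2 + t^3 + t^4), the product of all factors after the first has coefficients 1,1,1,2,2,2,3,3,2,2 for degrees 0…9.
[t^9] = 1·2 + 1·2 + 1·3 + 1·3 + 1·2 = 12.

12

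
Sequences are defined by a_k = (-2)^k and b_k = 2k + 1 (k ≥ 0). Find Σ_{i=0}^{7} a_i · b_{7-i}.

Write out a_i and b_{7-i} for i = 0,…,7 and sum the products.
Σ = 1·15 − 2·13 + 4·11 − 8·9 + 16·7 − 32·5 + 64·3 − 128·1 = -23.

-23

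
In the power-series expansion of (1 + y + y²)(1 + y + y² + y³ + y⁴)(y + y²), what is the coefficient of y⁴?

(1 + y + y²) has coefficients 1,1,1 for degrees 0…2.
(1 + y + y² + y³ + y⁴) has coefficients 1,1,1,1,1 for degrees 0…4.
Finally multiplying by (y + y²), the product of all factors after the first has coefficients 0,1,2,2,2 for degrees 0…4.
[y⁴] = 1·2 + 1·2 + 1·2 = 6.

6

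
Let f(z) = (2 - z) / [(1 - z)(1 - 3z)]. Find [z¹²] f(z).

The denominator gives the recurrence a_n = 4a_(n−1) − 3a_(n−2) for n ≥ 3; the numerator fixes a_0 = 2, a_1 = 7, a_2 = 22.
Iterating: 2, 7, 22, 67, 202, 607, 1822, 5467, 16402, 49207, 147622, 442867, 1328602, so a_12 = 1328602.

1328602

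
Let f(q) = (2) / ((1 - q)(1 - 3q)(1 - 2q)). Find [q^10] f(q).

Partial fractions give a closed form: a_n = (1)·1^n + (9)·3^n + (-8)·2^n.
At n = 10: a_10 = 523250.

523250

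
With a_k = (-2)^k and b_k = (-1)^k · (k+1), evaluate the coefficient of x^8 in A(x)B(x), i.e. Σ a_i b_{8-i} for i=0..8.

1013

This is [x^8] in the product of the two ordinary generating functions.
Σ = 1·9 − 2·(-8) + 4·7 − 8·(-6) + 16·5 − 32·(-4) + 64·3 − 128·(-2) + 256·1 = 1013.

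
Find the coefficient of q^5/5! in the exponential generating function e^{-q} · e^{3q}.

The EGF product rule gives c_5 = Σ_{k_1+k_2=5} C(5; k_1,k_2) · ∏ g_i(k_i), where e^{-q} gives (-1)^k; e^{3q} gives (3)^k.
g_1(k) for k = 0…5: 1, -1, 1, -1, 1, -1.
g_2(k) for k = 0…5: 1, 3, 9, 27, 81, 243.
c_5 = Σ_k C(5,k)·g_1(k)·g_2(5−k) = 1·1·243 + 5·(-1)·81 + 10·1·27 + 10·(-1)·9 + 5·1·3 + 1·(-1)·1 = 243 − 405 + 270 − 90 + 15 − 1 = 32.

32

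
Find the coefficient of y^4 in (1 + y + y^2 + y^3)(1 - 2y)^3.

(1 + y + y^2 + y^3) has coefficients 1,1,1,1 for degrees 0…3.
(1 - 2y)^3 has coefficients 1,-6,12,-8,0 for degrees 0…4.
[y^4] = 1·0 + 1·(-8) + 1·12 + 1·(-6) = -2.

-2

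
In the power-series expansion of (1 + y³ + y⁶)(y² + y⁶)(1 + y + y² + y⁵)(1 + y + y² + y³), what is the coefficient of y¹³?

8

(1 + y³ + y⁶) has coefficients 1,0,0,1,0,0,1 for degrees 0…6.
(y² + y⁶) has coefficients 0,0,1,0,0,0,1,0,0,0,0,0,0,0 for degrees 0…13.
Multiplying by (1 + y + y² + y⁵) gives running coefficients 0,0,1,1,1,0,1,2,1,0,0,1,0,0 for degrees 0…13.
Finally multiplying by (1 + y + y² + y³), the product of all factors after the first has coefficients 0,0,1,2,3,3,3,4,4,4,3,2,1,1 for degrees 0…13.
[y¹³] = 1·1 + 1·3 + 1·4 = 8.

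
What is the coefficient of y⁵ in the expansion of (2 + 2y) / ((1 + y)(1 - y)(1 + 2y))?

Partial fractions give a closed form: a_n = (2/3)·1^n + (4/3)·(-2)^n.
At n = 5: a_5 = -42.

-42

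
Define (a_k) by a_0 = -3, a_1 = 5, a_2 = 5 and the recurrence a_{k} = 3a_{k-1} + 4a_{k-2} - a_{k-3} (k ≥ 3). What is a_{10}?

The ordinary generating function has denominator 1 - 3x - 4x^2 + x^3.
Iterating the recurrence: a_0,…,a_{10} = -3, 5, 5, 38, 129, 534, 2080, 8247, 32527, 128489, 507328.

507328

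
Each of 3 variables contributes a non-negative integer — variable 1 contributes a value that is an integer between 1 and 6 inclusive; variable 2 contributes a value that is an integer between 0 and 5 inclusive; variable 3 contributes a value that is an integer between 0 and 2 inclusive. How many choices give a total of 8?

The generating function for the choices is (t + t^2 + t^3 + t^4 + t^5 + t^6)·(1 + t + t^2 + t^3 + t^4 + t^5)·(1 + t + t^2); the count is [t^8].
(t + t^2 + t^3 + t^4 + t^5 + t^6) has coefficients 0,1,1,1,1,1,1 for degrees 0…6.
(1 + t + t^2 + t^3 + t^4 + t^5) has coefficients 1,1,1,1,1,1,0,0,0 for degrees 0…8.
Finally multiplying by (1 + t + t^2), the product of all factors after the first has coefficients 1,2,3,3,3,3,2,1,0 for degrees 0…8.
[t^8] = 1·1 + 1·2 + 1·3 + 1·3 + 1·3 + 1·3 = 15.

15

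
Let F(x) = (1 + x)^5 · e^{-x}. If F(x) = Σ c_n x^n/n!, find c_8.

-1159

The EGF product rule gives c_8 = Σ_{k_1+k_2=8} C(8; k_1,k_2) · ∏ g_i(k_i), where (1+x)^5 gives the falling factorial (5)_k; e^{-x} gives (-1)^k.
g_1(k) for k = 0…8: 1, 5, 20, 60, 120, 120, 0, 0, 0.
g_2(k) for k = 0…8: 1, -1, 1, -1, 1, -1, 1, -1, 1.
c_8 = Σ_k C(8,k)·g_1(k)·g_2(8−k) = 1·1·1 + 8·5·(-1) + 28·20·1 + 56·60·(-1) + 70·120·1 + 56·120·(-1) = 1 − 40 + 560 − 3360 + 8400 − 6720 = -1159.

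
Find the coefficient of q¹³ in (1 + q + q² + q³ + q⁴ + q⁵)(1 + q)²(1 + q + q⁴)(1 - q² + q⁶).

7

(1 + q + q² + q³ + q⁴ + q⁵) has coefficients 1,1,1,1,1,1 for degrees 0…5.
(1 + q)² has coefficients 1,2,1,0,0,0,0,0,0,0,0,0,0,0 for degrees 0…13.
Multiplying by (1 + q + q⁴) gives running coefficients 1,3,3,1,1,2,1,0,0,0,0,0,0,0 for degrees 0…13.
Finally multiplying by (1 - q² + q⁶), the product of all factors after the first has coefficients 1,3,2,-2,-2,1,1,1,2,1,1,2,1,0 for degrees 0…13.
[q¹³] = 1·0 + 1·1 + 1·2 + 1·1 + 1·1 + 1·2 = 7.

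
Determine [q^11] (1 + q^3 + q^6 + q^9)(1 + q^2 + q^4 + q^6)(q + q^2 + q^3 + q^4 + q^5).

(1 + q^3 + q^6 + q^9) has coefficients 1,0,0,1,0,0,1,0,0,1 for degrees 0…9.
(1 + q^2 + q^4 + q^6) has coefficients 1,0,1,0,1,0,1,0,0,0,0,0 for degrees 0…11.
Finally multiplying by (q + q^2 + q^3 + q^4 + q^5), the product of all factors after the first has coefficients 0,1,1,2,2,3,2,3,2,2,1,1 for degrees 0…11.
[q^11] = 1·1 + 1·2 + 1·3 + 1·1 = 7.

7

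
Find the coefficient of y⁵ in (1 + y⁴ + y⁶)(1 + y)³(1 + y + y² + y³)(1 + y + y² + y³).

31

(1 + y⁴ + y⁶) has coefficients 1,0,0,0,1,0 for degrees 0…5.
(1 + y)³ has coefficients 1,3,3,1,0,0 for degrees 0…5.
Multiplying by (1 + y + y² + y³) gives running coefficients 1,4,7,8,7,4 for degrees 0…5.
Finally multiplying by (1 + y + y² + y³), the product of all factors after the first has coefficients 1,5,12,20,26,26 for degrees 0…5.
[y⁵] = 1·26 + 1·5 = 31.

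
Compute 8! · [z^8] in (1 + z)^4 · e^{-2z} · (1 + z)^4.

14464

The EGF product rule gives c_8 = Σ_{k_1+k_2+k_3=8} C(8; k_1,k_2,k_3) · ∏ g_i(k_i), where (1+z)^4 gives the falling factorial (4)_k; e^{-2z} gives (-2)^k; (1+z)^4 gives the falling factorial (4)_k.
g_1(k) for k = 0…8: 1, 4, 12, 24, 24, 0, 0, 0, 0.
g_2(k) for k = 0…8: 1, -2, 4, -8, 16, -32, 64, -128, 256.
g_3(k) for k = 0…8: 1, 4, 12, 24, 24, 0, 0, 0, 0.
First combine the last two factors: h(k) = Σ_j C(k,j)·g_2(j)·g_3(k−j) for k = 0…8: 1, 2, 0, -8, 8, 48, -224, 320, 1536.
c_8 = Σ_k C(8,k)·g_1(k)·h(8−k) = 1·1·1536 + 8·4·320 + 28·12·(-224) + 56·24·48 + 70·24·8 = 1536 + 10240 − 75264 + 64512 + 13440 = 14464.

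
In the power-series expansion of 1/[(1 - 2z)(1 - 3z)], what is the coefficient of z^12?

1586131

Partial fractions give a closed form: a_n = (-2)·2^n + (3)·3^n.
At n = 12: a_12 = 1586131.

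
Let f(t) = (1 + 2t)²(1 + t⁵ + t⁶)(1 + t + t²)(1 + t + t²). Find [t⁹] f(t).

43

(1 + 2t)² has coefficients 1,4,4 for degrees 0…2.
(1 + t⁵ + t⁶) has coefficients 1,0,0,0,0,1,1,0,0,0 for degrees 0…9.
Multiplying by (1 + t + t²) gives running coefficients 1,1,1,0,0,1,2,2,1,0 for degrees 0…9.
Finally multiplying by (1 + t + t²), the product of all factors after the first has coefficients 1,2,3,2,1,1,3,5,5,3 for degrees 0…9.
[t⁹] = 1·3 + 4·5 + 4·5 = 43.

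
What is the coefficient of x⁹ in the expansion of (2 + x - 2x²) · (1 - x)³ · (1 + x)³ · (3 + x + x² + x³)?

(2 + x - 2x²) has coefficients 2,1,-2 for degrees 0…2.
(1 - x)³ has coefficients 1,-3,3,-1,0,0,0,0,0,0 for degrees 0…9.
Multiplying by (1 + x)³ gives running coefficients 1,0,-3,0,3,0,-1,0,0,0 for degrees 0…9.
Finally multiplying by (3 + x + x² + x³), the product of all factors after the first has coefficients 3,1,-8,-2,6,0,0,2,-1,-1 for degrees 0…9.
[x⁹] = 2·(-1) + 1·(-1) − 2·2 = -7.

-7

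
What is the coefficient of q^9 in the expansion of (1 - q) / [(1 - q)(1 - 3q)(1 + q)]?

14762

Partial fractions give a closed form: a_n = (3/4)·3^n + (1/4)·(-1)^n.
At n = 9: a_9 = 14762.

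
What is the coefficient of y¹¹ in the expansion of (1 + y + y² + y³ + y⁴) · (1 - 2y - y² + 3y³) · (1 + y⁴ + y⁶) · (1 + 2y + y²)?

(1 + y + y² + y³ + y⁴) has coefficients 1,1,1,1,1 for degrees 0…4.
(1 - 2y - y² + 3y³) has coefficients 1,-2,-1,3,0,0,0,0,0,0,0,0 for degrees 0…11.
Multiplying by (1 + y⁴ + y⁶) gives running coefficients 1,-2,-1,3,1,-2,0,1,-1,3,0,0 for degrees 0…11.
Finally multiplying by (1 + 2y + y²), the product of all factors after the first has coefficients 1,0,-4,-1,6,3,-3,-1,1,2,5,3 for degrees 0…11.
[y¹¹] = 1·3 + 1·5 + 1·2 + 1·1 + 1·(-1) = 10.

10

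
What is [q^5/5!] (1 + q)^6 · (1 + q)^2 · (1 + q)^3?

The EGF product rule gives c_5 = Σ_{k_1+k_2+k_3=5} C(5; k_1,k_2,k_3) · ∏ g_i(k_i), where (1+q)^6 gives the falling factorial (6)_k; (1+q)^2 gives the falling factorial (2)_k; (1+q)^3 gives the falling factorial (3)_k.
g_1(k) for k = 0…5: 1, 6, 30, 120, 360, 720.
g_2(k) for k = 0…5: 1, 2, 2, 0, 0, 0.
g_3(k) for k = 0…5: 1, 3, 6, 6, 0, 0.
First combine the last two factors: h(k) = Σ_j C(k,j)·g_2(j)·g_3(k−j) for k = 0…5: 1, 5, 20, 60, 120, 120.
c_5 = Σ_k C(5,k)·g_1(k)·h(5−k) = 1·1·120 + 5·6·120 + 10·30·60 + 10·120·20 + 5·360·5 + 1·720·1 = 120 + 3600 + 18000 + 24000 + 9000 + 720 = 55440.

55440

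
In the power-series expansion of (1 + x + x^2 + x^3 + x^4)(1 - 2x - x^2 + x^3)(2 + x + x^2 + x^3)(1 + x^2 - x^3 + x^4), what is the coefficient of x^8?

(1 + x + x^2 + x^3 + x^4) has coefficients 1,1,1,1,1 for degrees 0…4.
(1 - 2x - x^2 + x^3) has coefficients 1,-2,-1,1,0,0,0,0,0 for degrees 0…8.
Multiplying by (2 + x + x^2 + x^3) gives running coefficients 2,-3,-3,0,-2,0,1,0,0 for degrees 0…8.
Finally multiplying by (1 + x^2 - x^3 + x^4), the product of all factors after the first has coefficients 2,-3,-1,-5,0,0,-4,2,-1 for degrees 0…8.
[x^8] = 1·(-1) + 1·2 + 1·(-4) + 1·0 + 1·0 = -3.

-3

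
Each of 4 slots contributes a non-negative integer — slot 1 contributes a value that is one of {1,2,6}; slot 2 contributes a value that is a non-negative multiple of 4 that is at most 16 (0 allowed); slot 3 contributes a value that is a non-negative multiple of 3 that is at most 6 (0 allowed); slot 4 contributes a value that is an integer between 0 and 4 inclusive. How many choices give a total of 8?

8

The generating function for the choices is (q + q^2 + q^6)·(1 + q^4 + q^8 + q^12 + q^16)·(1 + q^3 + q^6)·(1 + q + q^2 + q^3 + q^4); the count is [q^8].
(q + q^2 + q^6) has coefficients 0,1,1,0,0,0,1 for degrees 0…6.
(1 + q^4 + q^8 + q^12 + q^16) has coefficients 1,0,0,0,1,0,0,0,1 for degrees 0…8.
Multiplying by (1 + q^3 + q^6) gives running coefficients 1,0,0,1,1,0,1,1,1 for degrees 0…8.
Finally multiplying by (1 + q + q^2 + q^3 + q^4), the product of all factors after the first has coefficients 1,1,1,2,3,2,3,4,4 for degrees 0…8.
[q^8] = 1·4 + 1·3 + 1·1 = 8.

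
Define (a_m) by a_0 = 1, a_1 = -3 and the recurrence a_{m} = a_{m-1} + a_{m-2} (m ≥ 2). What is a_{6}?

-19

The ordinary generating function has denominator 1 - x - x^2.
Iterating the recurrence: a_0,…,a_{6} = 1, -3, -2, -5, -7, -12, -19.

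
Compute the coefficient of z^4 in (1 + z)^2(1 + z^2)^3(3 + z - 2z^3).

(1 + z)^2 has coefficients 1,2,1 for degrees 0…2.
(1 + z^2)^3 has coefficients 1,0,3,0,3 for degrees 0…4.
Finally multiplying by (3 + z - 2z^3), the product of all factors after the first has coefficients 3,1,9,1,9 for degrees 0…4.
[z^4] = 1·9 + 2·1 + 1·9 = 20.

20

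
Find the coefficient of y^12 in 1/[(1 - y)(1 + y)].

Partial fractions give a closed form: a_n = (1/2)·1^n + (1/2)·(-1)^n.
At n = 12: a_12 = 1.

1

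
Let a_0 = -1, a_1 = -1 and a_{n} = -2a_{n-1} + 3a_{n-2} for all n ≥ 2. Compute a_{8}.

The ordinary generating function has denominator 1 + 2y - 3y^2.
Iterating the recurrence: a_0,…,a_{8} = -1, -1, -1, -1, -1, -1, -1, -1, -1.

-1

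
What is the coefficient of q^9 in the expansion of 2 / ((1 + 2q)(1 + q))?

Partial fractions give a closed form: a_n = (4)·(-2)^n + (-2)·(-1)^n.
At n = 9: a_9 = -2046.

-2046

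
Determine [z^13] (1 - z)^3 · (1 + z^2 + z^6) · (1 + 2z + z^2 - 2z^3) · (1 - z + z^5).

-2

(1 - z)^3 has coefficients 1,-3,3,-1 for degrees 0…3.
(1 + z^2 + z^6) has coefficients 1,0,1,0,0,0,1,0,0,0,0,0,0,0 for degrees 0…13.
Multiplying by (1 + 2z + z^2 - 2z^3) gives running coefficients 1,2,2,0,1,-2,1,2,1,-2,0,0,0,0 for degrees 0…13.
Finally multiplying by (1 - z + z^5), the product of all factors after the first has coefficients 1,1,0,-2,1,-2,5,3,-1,-2,0,1,2,1 for degrees 0…13.
[z^13] = 1·1 − 3·2 + 3·1 − 1·0 = -2.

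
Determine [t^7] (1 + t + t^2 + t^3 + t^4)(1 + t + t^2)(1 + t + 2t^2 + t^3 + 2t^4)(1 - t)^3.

(1 + t + t^2 + t^3 + t^4) has coefficients 1,1,1,1,1 for degrees 0…4.
(1 + t + t^2) has coefficients 1,1,1,0,0,0,0,0 for degrees 0…7.
Multiplying by (1 + t + 2t^2 + t^3 + 2t^4) gives running coefficients 1,2,4,4,5,3,2,0 for degrees 0…7.
Finally multiplying by (1 - t)^3, the product of all factors after the first has coefficients 1,-1,1,-3,3,-4,4,-2 for degrees 0…7.
[t^7] = 1·(-2) + 1·4 + 1·(-4) + 1·3 + 1·(-3) = -2.

-2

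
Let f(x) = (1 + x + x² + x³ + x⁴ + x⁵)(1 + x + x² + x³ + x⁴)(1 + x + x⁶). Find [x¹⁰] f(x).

(1 + x + x² + x³ + x⁴ + x⁵) has coefficients 1,1,1,1,1,1 for degrees 0…5.
(1 + x + x² + x³ + x⁴) has coefficients 1,1,1,1,1,0,0,0,0,0,0 for degrees 0…10.
Finally multiplying by (1 + x + x⁶), the product of all factors after the first has coefficients 1,2,2,2,2,1,1,1,1,1,1 for degrees 0…10.
[x¹⁰] = 1·1 + 1·1 + 1·1 + 1·1 + 1·1 + 1·1 = 6.

6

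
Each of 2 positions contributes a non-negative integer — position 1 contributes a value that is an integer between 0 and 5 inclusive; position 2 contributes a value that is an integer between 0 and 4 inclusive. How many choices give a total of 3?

4

The generating function for the choices is (1 + q + q² + q³ + q⁴ + q⁵)·(1 + q + q² + q³ + q⁴); the count is [q³].
(1 + q + q² + q³ + q⁴ + q⁵) has coefficients 1,1,1,1 for degrees 0…3.
(1 + q + q² + q³ + q⁴) has coefficients 1,1,1,1 for degrees 0…3.
[q³] = 1·1 + 1·1 + 1·1 + 1·1 = 4.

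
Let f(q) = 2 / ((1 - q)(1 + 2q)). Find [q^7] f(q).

The denominator gives the recurrence a_n = −a_(n−1) + 2a_(n−2) for n ≥ 2; the numerator fixes a_0 = 2, a_1 = -2.
Iterating: 2, -2, 6, -10, 22, -42, 86, -170, so a_7 = -170.

-170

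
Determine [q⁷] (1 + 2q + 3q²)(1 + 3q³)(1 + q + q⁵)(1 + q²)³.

72

(1 + 2q + 3q²) has coefficients 1,2,3 for degrees 0…2.
(1 + 3q³) has coefficients 1,0,0,3,0,0,0,0 for degrees 0…7.
Multiplying by (1 + q + q⁵) gives running coefficients 1,1,0,3,3,1,0,0 for degrees 0…7.
Finally multiplying by (1 + q²)³, the product of all factors after the first has coefficients 1,1,3,6,6,13,10,13 for degrees 0…7.
[q⁷] = 1·13 + 2·10 + 3·13 = 72.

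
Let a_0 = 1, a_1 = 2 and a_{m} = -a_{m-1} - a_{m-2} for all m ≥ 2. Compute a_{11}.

The ordinary generating function has denominator 1 + x + x^2.
Iterating the recurrence: a_0,…,a_{11} = 1, 2, -3, 1, 2, -3, 1, 2, -3, 1, 2, -3.

-3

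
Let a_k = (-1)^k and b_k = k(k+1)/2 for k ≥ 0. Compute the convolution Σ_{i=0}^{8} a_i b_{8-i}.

This is [x^8] in the product of the two ordinary generating functions.
Σ = 1·36 − 1·28 + 1·21 − 1·15 + 1·10 − 1·6 + 1·3 − 1·1 + 1·0 = 20.

20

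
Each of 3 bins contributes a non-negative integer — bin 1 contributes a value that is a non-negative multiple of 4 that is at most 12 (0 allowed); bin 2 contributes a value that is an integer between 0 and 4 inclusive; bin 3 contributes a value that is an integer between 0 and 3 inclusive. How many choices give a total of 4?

5

The generating function for the choices is (1 + t^4 + t^8 + t^12)·(1 + t + t^2 + t^3 + t^4)·(1 + t + t^2 + t^3); the count is [t^4].
(1 + t^4 + t^8 + t^12) has coefficients 1,0,0,0,1 for degrees 0…4.
(1 + t + t^2 + t^3 + t^4) has coefficients 1,1,1,1,1 for degrees 0…4.
Finally multiplying by (1 + t + t^2 + t^3), the product of all factors after the first has coefficients 1,2,3,4,4 for degrees 0…4.
[t^4] = 1·4 + 1·1 = 5.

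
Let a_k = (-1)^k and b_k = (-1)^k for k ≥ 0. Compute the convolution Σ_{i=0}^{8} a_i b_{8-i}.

The convolution is the t^8 coefficient of A(t)B(t).
Σ = 1·1 − 1·(-1) + 1·1 − 1·(-1) + 1·1 − 1·(-1) + 1·1 − 1·(-1) + 1·1 = 9.

9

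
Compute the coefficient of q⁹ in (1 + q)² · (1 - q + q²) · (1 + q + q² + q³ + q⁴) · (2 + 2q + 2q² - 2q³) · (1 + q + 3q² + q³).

(1 + q)² has coefficients 1,2,1 for degrees 0…2.
(1 - q + q²) has coefficients 1,-1,1,0,0,0,0,0,0,0 for degrees 0…9.
Multiplying by (1 + q + q² + q³ + q⁴) gives running coefficients 1,0,1,1,1,0,1,0,0,0 for degrees 0…9.
Multiplying by (2 + 2q + 2q² - 2q³) gives running coefficients 2,2,4,2,6,2,2,0,2,-2 for degrees 0…9.
Finally multiplying by (1 + q + 3q² + q³), the product of all factors after the first has coefficients 2,4,12,14,22,18,24,14,10,2 for degrees 0…9.
[q⁹] = 1·2 + 2·10 + 1·14 = 36.

36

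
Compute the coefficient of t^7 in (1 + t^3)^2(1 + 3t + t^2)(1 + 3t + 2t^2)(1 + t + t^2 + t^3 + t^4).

78

(1 + t^3)^2 has coefficients 1,0,0,2,0,0,1 for degrees 0…6.
(1 + 3t + t^2) has coefficients 1,3,1,0,0,0,0,0 for degrees 0…7.
Multiplying by (1 + 3t + 2t^2) gives running coefficients 1,6,12,9,2,0,0,0 for degrees 0…7.
Finally multiplying by (1 + t + t^2 + t^3 + t^4), the product of all factors after the first has coefficients 1,7,19,28,30,29,23,11 for degrees 0…7.
[t^7] = 1·11 + 2·30 + 1·7 = 78.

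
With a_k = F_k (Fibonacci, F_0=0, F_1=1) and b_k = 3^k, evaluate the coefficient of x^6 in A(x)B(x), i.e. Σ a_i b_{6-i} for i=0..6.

428

This is [x^6] in the product of the two ordinary generating functions.
Σ = 0·729 + 1·243 + 1·81 + 2·27 + 3·9 + 5·3 + 8·1 = 428.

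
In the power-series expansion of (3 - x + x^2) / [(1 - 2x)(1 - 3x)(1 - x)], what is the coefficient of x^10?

Partial fractions give a closed form: a_n = (-11)·2^n + (25/2)·3^n + (3/2)·1^n.
At n = 10: a_10 = 726850.

726850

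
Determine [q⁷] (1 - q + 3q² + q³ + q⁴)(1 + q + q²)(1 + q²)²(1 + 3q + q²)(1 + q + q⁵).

113

(1 - q + 3q² + q³ + q⁴) has coefficients 1,-1,3,1,1 for degrees 0…4.
(1 + q + q²) has coefficients 1,1,1,0,0,0,0,0 for degrees 0…7.
Multiplying by (1 + q²)² gives running coefficients 1,1,3,2,3,1,1,0 for degrees 0…7.
Multiplying by (1 + 3q + q²) gives running coefficients 1,4,7,12,12,12,7,4 for degrees 0…7.
Finally multiplying by (1 + q + q⁵), the product of all factors after the first has coefficients 1,5,11,19,24,25,23,18 for degrees 0…7.
[q⁷] = 1·18 − 1·23 + 3·25 + 1·24 + 1·19 = 113.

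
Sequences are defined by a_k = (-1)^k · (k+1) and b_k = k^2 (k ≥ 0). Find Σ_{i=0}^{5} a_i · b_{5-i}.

9

Write out a_i and b_{5-i} for i = 0,…,5 and sum the products.
Σ = 1·25 − 2·16 + 3·9 − 4·4 + 5·1 − 6·0 = 9.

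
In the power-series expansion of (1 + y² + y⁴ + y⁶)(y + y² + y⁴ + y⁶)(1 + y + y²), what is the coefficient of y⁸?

7

(1 + y² + y⁴ + y⁶) has coefficients 1,0,1,0,1,0,1 for degrees 0…6.
(y + y² + y⁴ + y⁶) has coefficients 0,1,1,0,1,0,1,0,0 for degrees 0…8.
Finally multiplying by (1 + y + y²), the product of all factors after the first has coefficients 0,1,2,2,2,1,2,1,1 for degrees 0…8.
[y⁸] = 1·1 + 1·2 + 1·2 + 1·2 = 7.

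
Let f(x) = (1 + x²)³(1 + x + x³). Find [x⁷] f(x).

(1 + x²)³ has coefficients 1,0,3,0,3,0,1 for degrees 0…6.
(1 + x + x³) has coefficients 1,1,0,1,0,0,0,0 for degrees 0…7.
[x⁷] = 1·0 + 3·0 + 3·1 + 1·1 = 4.

4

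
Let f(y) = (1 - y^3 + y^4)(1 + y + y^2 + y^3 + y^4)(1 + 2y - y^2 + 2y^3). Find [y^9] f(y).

(1 - y^3 + y^4) has coefficients 1,0,0,-1,1 for degrees 0…4.
(1 + y + y^2 + y^3 + y^4) has coefficients 1,1,1,1,1,0,0,0,0,0 for degrees 0…9.
Finally multiplying by (1 + 2y - y^2 + 2y^3), the product of all factors after the first has coefficients 1,3,2,4,4,3,1,2,0,0 for degrees 0…9.
[y^9] = 1·0 − 1·1 + 1·3 = 2.

2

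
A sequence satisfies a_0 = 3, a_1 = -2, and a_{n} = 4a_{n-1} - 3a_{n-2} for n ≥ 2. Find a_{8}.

-16397

The ordinary generating function has denominator 1 - 4t + 3t^2.
Iterating the recurrence: a_0,…,a_{8} = 3, -2, -17, -62, -197, -602, -1817, -5462, -16397.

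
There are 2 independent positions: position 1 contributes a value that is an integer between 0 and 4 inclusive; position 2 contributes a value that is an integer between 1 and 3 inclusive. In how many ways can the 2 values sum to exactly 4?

3

The generating function for the choices is (1 + x + x² + x³ + x⁴)·(x + x² + x³); the count is [x⁴].
(1 + x + x² + x³ + x⁴) has coefficients 1,1,1,1,1 for degrees 0…4.
(x + x² + x³) has coefficients 0,1,1,1,0 for degrees 0…4.
[x⁴] = 1·0 + 1·1 + 1·1 + 1·1 + 1·0 = 3.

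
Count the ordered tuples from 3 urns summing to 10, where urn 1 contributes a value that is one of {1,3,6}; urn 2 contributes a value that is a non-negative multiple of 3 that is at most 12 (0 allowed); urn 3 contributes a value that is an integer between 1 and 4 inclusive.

The generating function for the choices is (y + y^3 + y^6)·(1 + y^3 + y^6 + y^9 + y^12)·(y + y^2 + y^3 + y^4); the count is [y^10].
(y + y^3 + y^6) has coefficients 0,1,0,1,0,0,1 for degrees 0…6.
(1 + y^3 + y^6 + y^9 + y^12) has coefficients 1,0,0,1,0,0,1,0,0,1,0 for degrees 0…10.
Finally multiplying by (y + y^2 + y^3 + y^4), the product of all factors after the first has coefficients 0,1,1,1,2,1,1,2,1,1,2 for degrees 0…10.
[y^10] = 1·1 + 1·2 + 1·2 = 5.

5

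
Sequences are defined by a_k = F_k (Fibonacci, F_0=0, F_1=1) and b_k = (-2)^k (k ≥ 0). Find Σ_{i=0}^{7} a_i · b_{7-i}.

This is [x^7] in the product of the two ordinary generating functions.
Σ = 0·(-128) + 1·64 + 1·(-32) + 2·16 + 3·(-8) + 5·4 + 8·(-2) + 13·1 = 57.

57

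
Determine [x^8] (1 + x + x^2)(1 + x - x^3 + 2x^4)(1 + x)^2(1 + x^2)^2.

15

(1 + x + x^2) has coefficients 1,1,1 for degrees 0…2.
(1 + x - x^3 + 2x^4) has coefficients 1,1,0,-1,2,0,0,0,0 for degrees 0…8.
Multiplying by (1 + x)^2 gives running coefficients 1,3,3,0,0,3,2,0,0 for degrees 0…8.
Finally multiplying by (1 + x^2)^2, the product of all factors after the first has coefficients 1,3,5,6,7,6,5,6,4 for degrees 0…8.
[x^8] = 1·4 + 1·6 + 1·5 = 15.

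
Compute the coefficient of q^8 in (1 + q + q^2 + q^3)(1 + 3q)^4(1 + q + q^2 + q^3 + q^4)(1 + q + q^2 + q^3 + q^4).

3904

(1 + q + q^2 + q^3) has coefficients 1,1,1,1 for degrees 0…3.
(1 + 3q)^4 has coefficients 1,12,54,108,81,0,0,0,0 for degrees 0…8.
Multiplying by (1 + q + q^2 + q^3 + q^4) gives running coefficients 1,13,67,175,256,255,243,189,81 for degrees 0…8.
Finally multiplying by (1 + q + q^2 + q^3 + q^4), the product of all factors after the first has coefficients 1,14,81,256,512,766,996,1118,1024 for degrees 0…8.
[q^8] = 1·1024 + 1·1118 + 1·996 + 1·766 = 3904.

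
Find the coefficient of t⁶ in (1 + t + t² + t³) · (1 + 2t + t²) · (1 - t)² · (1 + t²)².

-2

(1 + t + t² + t³) has coefficients 1,1,1,1 for degrees 0…3.
(1 + 2t + t²) has coefficients 1,2,1,0,0,0,0 for degrees 0…6.
Multiplying by (1 - t)² gives running coefficients 1,0,-2,0,1,0,0 for degrees 0…6.
Finally multiplying by (1 + t²)², the product of all factors after the first has coefficients 1,0,0,0,-2,0,0 for degrees 0…6.
[t⁶] = 1·0 + 1·0 + 1·(-2) + 1·0 = -2.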